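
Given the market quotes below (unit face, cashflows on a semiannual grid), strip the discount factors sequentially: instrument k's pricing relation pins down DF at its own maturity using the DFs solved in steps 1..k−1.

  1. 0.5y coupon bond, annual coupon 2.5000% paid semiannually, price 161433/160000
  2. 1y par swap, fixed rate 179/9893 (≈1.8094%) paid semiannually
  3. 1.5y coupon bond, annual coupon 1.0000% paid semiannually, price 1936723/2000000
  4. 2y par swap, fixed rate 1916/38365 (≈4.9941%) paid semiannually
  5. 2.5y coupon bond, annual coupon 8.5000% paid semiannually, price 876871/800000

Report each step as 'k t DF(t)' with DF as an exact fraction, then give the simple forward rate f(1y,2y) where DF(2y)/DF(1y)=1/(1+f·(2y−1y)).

step 1 [0.5y] bond c/2=1/80: DF=(161433/160000 − 1/80·(0))/(1+1/80) = 1993/2000 ≈ 0.996500
step 2 [1y] swap r/2=179/19786: DF=(1 − 179/19786·(0.996500))/(1+179/19786) = 9821/10000 ≈ 0.982100
step 3 [1.5y] bond c/2=1/200: DF=(1936723/2000000 − 1/200·(0.996500+0.982100))/(1+1/200) = 9537/10000 ≈ 0.953700
step 4 [2y] swap r/2=958/38365: DF=(1 − 958/38365·(0.996500+0.982100+0.953700))/(1+958/38365) = 4521/5000 ≈ 0.904200
step 5 [2.5y] bond c/2=17/400: DF=(876871/800000 − 17/400·(0.996500+0.982100+0.953700+0.904200))/(1+17/400) = 179/200 ≈ 0.895000

1 1/2 1993/2000
2 1 9821/10000
3 3/2 9537/10000
4 2 4521/5000
5 5/2 179/200
f(1y,2y) = ((9821/10000)/(4521/5000) − 1)/(1) = 779/9042 ≈ 8.6154%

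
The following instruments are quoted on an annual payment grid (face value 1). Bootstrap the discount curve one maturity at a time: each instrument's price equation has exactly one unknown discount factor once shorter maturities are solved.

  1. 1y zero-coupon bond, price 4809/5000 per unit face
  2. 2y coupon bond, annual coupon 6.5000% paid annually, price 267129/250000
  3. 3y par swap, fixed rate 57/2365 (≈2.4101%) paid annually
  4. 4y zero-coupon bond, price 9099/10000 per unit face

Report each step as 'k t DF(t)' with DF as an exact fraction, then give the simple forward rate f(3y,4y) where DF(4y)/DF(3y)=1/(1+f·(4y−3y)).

step 1 [1y] zero: DF = P = 4809/5000 ≈ 0.961800
step 2 [2y] bond c/1=13/200: DF=(267129/250000 − 13/200·(0.961800))/(1+13/200) = 4723/5000 ≈ 0.944600
step 3 [3y] swap r/1=57/2365: DF=(1 − 57/2365·(0.961800+0.944600))/(1+57/2365) = 2329/2500 ≈ 0.931600
step 4 [4y] zero: DF = P = 9099/10000 ≈ 0.909900

1 1 4809/5000
2 2 4723/5000
3 3 2329/2500
4 4 9099/10000
f(3y,4y) = ((2329/2500)/(9099/10000) − 1)/(1) = 217/9099 ≈ 2.3849%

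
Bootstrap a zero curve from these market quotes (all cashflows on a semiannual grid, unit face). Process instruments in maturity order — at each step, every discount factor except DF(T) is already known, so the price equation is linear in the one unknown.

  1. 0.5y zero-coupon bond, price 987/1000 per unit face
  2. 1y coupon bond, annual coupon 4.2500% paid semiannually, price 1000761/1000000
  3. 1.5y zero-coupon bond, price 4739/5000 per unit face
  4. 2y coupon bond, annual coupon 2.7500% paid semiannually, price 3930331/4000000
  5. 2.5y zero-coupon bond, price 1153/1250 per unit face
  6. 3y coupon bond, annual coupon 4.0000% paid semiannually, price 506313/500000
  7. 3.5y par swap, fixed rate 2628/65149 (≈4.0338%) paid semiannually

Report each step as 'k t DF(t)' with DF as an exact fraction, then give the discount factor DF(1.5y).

step 1 [0.5y] zero: DF = P = 987/1000 ≈ 0.987000
step 2 [1y] bond c/2=17/800: DF=(1000761/1000000 − 17/800·(0.987000))/(1+17/800) = 4797/5000 ≈ 0.959400
step 3 [1.5y] zero: DF = P = 4739/5000 ≈ 0.947800
step 4 [2y] bond c/2=11/800: DF=(3930331/4000000 − 11/800·(0.987000+0.959400+0.947800))/(1+11/800) = 93/100 ≈ 0.930000
step 5 [2.5y] zero: DF = P = 1153/1250 ≈ 0.922400
step 6 [3y] bond c/2=1/50: DF=(506313/500000 − 1/50·(0.987000+0.959400+0.947800+0.930000+0.922400))/(1+1/50) = 8997/10000 ≈ 0.899700
step 7 [3.5y] swap r/2=1314/65149: DF=(1 − 1314/65149·(0.987000+0.959400+0.947800+0.930000+0.922400+0.899700))/(1+1314/65149) = 4343/5000 ≈ 0.868600

1 1/2 987/1000
2 1 4797/5000
3 3/2 4739/5000
4 2 93/100
5 5/2 1153/1250
6 3 8997/10000
7 7/2 4343/5000
DF(1.5y) = 4739/5000 ≈ 0.947800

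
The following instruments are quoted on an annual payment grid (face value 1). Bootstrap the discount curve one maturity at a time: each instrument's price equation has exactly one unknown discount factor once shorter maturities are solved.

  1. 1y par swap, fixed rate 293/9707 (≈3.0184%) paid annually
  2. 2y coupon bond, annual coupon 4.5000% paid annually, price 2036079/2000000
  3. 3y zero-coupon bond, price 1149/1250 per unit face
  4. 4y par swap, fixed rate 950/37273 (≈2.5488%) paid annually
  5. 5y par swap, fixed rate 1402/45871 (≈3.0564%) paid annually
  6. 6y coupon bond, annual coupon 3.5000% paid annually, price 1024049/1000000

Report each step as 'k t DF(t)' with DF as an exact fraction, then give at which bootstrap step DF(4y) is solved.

1 1 9707/10000
2 2 2331/2500
3 3 1149/1250
4 4 181/200
5 5 4299/5000
6 6 8343/10000
DF(4y) is solved at step 4

step 1 [1y] swap r/1=293/9707: DF=(1 − 293/9707·(0))/(1+293/9707) = 9707/10000 ≈ 0.970700
step 2 [2y] bond c/1=9/200: DF=(2036079/2000000 − 9/200·(0.970700))/(1+9/200) = 2331/2500 ≈ 0.932400
step 3 [3y] zero: DF = P = 1149/1250 ≈ 0.919200
step 4 [4y] swap r/1=950/37273: DF=(1 − 950/37273·(0.970700+0.932400+0.919200))/(1+950/37273) = 181/200 ≈ 0.905000
step 5 [5y] swap r/1=1402/45871: DF=(1 − 1402/45871·(0.970700+0.932400+0.919200+0.905000))/(1+1402/45871) = 4299/5000 ≈ 0.859800
step 6 [6y] bond c/1=7/200: DF=(1024049/1000000 − 7/200·(0.970700+0.932400+0.919200+0.905000+0.859800))/(1+7/200) = 8343/10000 ≈ 0.834300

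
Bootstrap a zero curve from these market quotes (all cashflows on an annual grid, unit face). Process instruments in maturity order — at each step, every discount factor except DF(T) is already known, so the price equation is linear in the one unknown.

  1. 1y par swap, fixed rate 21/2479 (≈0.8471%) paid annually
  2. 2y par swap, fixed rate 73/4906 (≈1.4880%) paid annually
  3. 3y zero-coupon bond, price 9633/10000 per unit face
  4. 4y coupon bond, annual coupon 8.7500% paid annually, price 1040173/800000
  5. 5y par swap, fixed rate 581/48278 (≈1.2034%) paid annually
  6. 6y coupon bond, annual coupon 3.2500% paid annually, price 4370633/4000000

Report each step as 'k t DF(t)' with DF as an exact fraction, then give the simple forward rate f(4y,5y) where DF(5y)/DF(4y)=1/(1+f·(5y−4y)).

1 1 2479/2500
2 2 2427/2500
3 3 9633/10000
4 4 4801/5000
5 5 9419/10000
6 6 9063/10000
f(4y,5y) = ((4801/5000)/(9419/10000) − 1)/(1) = 183/9419 ≈ 1.9429%

step 1 [1y] swap r/1=21/2479: DF=(1 − 21/2479·(0))/(1+21/2479) = 2479/2500 ≈ 0.991600
step 2 [2y] swap r/1=73/4906: DF=(1 − 73/4906·(0.991600))/(1+73/4906) = 2427/2500 ≈ 0.970800
step 3 [3y] zero: DF = P = 9633/10000 ≈ 0.963300
step 4 [4y] bond c/1=7/80: DF=(1040173/800000 − 7/80·(0.991600+0.970800+0.963300))/(1+7/80) = 4801/5000 ≈ 0.960200
step 5 [5y] swap r/1=581/48278: DF=(1 − 581/48278·(0.991600+0.970800+0.963300+0.960200))/(1+581/48278) = 9419/10000 ≈ 0.941900
step 6 [6y] bond c/1=13/400: DF=(4370633/4000000 − 13/400·(0.991600+0.970800+0.963300+0.960200+0.941900))/(1+13/400) = 9063/10000 ≈ 0.906300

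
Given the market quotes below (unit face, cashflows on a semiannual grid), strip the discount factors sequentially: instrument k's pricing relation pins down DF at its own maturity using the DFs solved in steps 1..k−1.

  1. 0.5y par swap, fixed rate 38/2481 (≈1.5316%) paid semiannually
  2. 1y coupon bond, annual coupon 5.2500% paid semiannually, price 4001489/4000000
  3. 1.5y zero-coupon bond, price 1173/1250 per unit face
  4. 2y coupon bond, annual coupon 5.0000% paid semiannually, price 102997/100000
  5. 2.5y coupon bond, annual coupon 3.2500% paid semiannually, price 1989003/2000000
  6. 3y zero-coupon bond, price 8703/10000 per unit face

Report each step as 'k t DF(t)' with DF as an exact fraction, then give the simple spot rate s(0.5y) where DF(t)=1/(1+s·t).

1 1/2 2481/2500
2 1 4747/5000
3 3/2 1173/1250
4 2 4673/5000
5 5/2 1147/1250
6 3 8703/10000
s(0.5y) = (1/(2481/2500) − 1)/(1/2) = 38/2481 ≈ 1.5316%

step 1 [0.5y] swap r/2=19/2481: DF=(1 − 19/2481·(0))/(1+19/2481) = 2481/2500 ≈ 0.992400
step 2 [1y] bond c/2=21/800: DF=(4001489/4000000 − 21/800·(0.992400))/(1+21/800) = 4747/5000 ≈ 0.949400
step 3 [1.5y] zero: DF = P = 1173/1250 ≈ 0.938400
step 4 [2y] bond c/2=1/40: DF=(102997/100000 − 1/40·(0.992400+0.949400+0.938400))/(1+1/40) = 4673/5000 ≈ 0.934600
step 5 [2.5y] bond c/2=13/800: DF=(1989003/2000000 − 13/800·(0.992400+0.949400+0.938400+0.934600))/(1+13/800) = 1147/1250 ≈ 0.917600
step 6 [3y] zero: DF = P = 8703/10000 ≈ 0.870300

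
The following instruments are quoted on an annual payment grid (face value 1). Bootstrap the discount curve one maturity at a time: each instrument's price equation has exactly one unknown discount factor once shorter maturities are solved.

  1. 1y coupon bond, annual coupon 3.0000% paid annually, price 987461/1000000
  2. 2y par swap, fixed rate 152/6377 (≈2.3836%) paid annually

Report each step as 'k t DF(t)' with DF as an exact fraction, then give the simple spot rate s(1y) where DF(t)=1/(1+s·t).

step 1 [1y] bond c/1=3/100: DF=(987461/1000000 − 3/100·(0))/(1+3/100) = 9587/10000 ≈ 0.958700
step 2 [2y] swap r/1=152/6377: DF=(1 − 152/6377·(0.958700))/(1+152/6377) = 1193/1250 ≈ 0.954400

1 1 9587/10000
2 2 1193/1250
s(1y) = (1/(9587/10000) − 1)/(1) = 413/9587 ≈ 4.3079%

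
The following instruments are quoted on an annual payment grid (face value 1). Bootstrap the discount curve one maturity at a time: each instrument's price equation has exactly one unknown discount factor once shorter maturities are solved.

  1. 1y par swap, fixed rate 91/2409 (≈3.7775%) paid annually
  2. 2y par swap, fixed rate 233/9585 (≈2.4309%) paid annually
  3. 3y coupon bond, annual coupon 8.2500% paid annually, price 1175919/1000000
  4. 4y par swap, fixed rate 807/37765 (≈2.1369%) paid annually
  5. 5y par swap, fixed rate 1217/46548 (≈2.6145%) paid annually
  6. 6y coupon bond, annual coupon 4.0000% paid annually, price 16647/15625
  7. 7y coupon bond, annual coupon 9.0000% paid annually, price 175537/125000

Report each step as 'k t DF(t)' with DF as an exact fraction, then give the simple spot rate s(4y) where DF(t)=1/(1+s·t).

step 1 [1y] swap r/1=91/2409: DF=(1 − 91/2409·(0))/(1+91/2409) = 2409/2500 ≈ 0.963600
step 2 [2y] swap r/1=233/9585: DF=(1 − 233/9585·(0.963600))/(1+233/9585) = 4767/5000 ≈ 0.953400
step 3 [3y] bond c/1=33/400: DF=(1175919/1000000 − 33/400·(0.963600+0.953400))/(1+33/400) = 4701/5000 ≈ 0.940200
step 4 [4y] swap r/1=807/37765: DF=(1 − 807/37765·(0.963600+0.953400+0.940200))/(1+807/37765) = 9193/10000 ≈ 0.919300
step 5 [5y] swap r/1=1217/46548: DF=(1 − 1217/46548·(0.963600+0.953400+0.940200+0.919300))/(1+1217/46548) = 8783/10000 ≈ 0.878300
step 6 [6y] bond c/1=1/25: DF=(16647/15625 − 1/25·(0.963600+0.953400+0.940200+0.919300+0.878300))/(1+1/25) = 4227/5000 ≈ 0.845400
step 7 [7y] bond c/1=9/100: DF=(175537/125000 − 9/100·(0.963600+0.953400+0.940200+0.919300+0.878300+0.845400))/(1+9/100) = 4171/5000 ≈ 0.834200

1 1 2409/2500
2 2 4767/5000
3 3 4701/5000
4 4 9193/10000
5 5 8783/10000
6 6 4227/5000
7 7 4171/5000
s(4y) = (1/(9193/10000) − 1)/(4) = 807/36772 ≈ 2.1946%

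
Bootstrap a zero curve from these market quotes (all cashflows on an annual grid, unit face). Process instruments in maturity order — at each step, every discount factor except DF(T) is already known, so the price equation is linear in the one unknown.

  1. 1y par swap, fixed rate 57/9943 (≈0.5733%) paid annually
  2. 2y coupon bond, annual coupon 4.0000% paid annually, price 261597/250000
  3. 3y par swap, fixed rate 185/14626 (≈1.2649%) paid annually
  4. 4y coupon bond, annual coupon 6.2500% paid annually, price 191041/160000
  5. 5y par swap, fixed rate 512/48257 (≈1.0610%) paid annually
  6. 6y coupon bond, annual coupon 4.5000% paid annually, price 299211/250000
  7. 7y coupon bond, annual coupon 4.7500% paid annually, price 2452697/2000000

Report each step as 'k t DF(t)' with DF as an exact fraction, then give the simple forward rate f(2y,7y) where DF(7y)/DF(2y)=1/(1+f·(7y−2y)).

1 1 9943/10000
2 2 9679/10000
3 3 963/1000
4 4 9517/10000
5 5 593/625
6 6 15/16
7 7 4547/5000
f(2y,7y) = ((9679/10000)/(4547/5000) − 1)/(5) = 117/9094 ≈ 1.2866%

step 1 [1y] swap r/1=57/9943: DF=(1 − 57/9943·(0))/(1+57/9943) = 9943/10000 ≈ 0.994300
step 2 [2y] bond c/1=1/25: DF=(261597/250000 − 1/25·(0.994300))/(1+1/25) = 9679/10000 ≈ 0.967900
step 3 [3y] swap r/1=185/14626: DF=(1 − 185/14626·(0.994300+0.967900))/(1+185/14626) = 963/1000 ≈ 0.963000
step 4 [4y] bond c/1=1/16: DF=(191041/160000 − 1/16·(0.994300+0.967900+0.963000))/(1+1/16) = 9517/10000 ≈ 0.951700
step 5 [5y] swap r/1=512/48257: DF=(1 − 512/48257·(0.994300+0.967900+0.963000+0.951700))/(1+512/48257) = 593/625 ≈ 0.948800
step 6 [6y] bond c/1=9/200: DF=(299211/250000 − 9/200·(0.994300+0.967900+0.963000+0.951700+0.948800))/(1+9/200) = 15/16 ≈ 0.937500
step 7 [7y] bond c/1=19/400: DF=(2452697/2000000 − 19/400·(0.994300+0.967900+0.963000+0.951700+0.948800+0.937500))/(1+19/400) = 4547/5000 ≈ 0.909400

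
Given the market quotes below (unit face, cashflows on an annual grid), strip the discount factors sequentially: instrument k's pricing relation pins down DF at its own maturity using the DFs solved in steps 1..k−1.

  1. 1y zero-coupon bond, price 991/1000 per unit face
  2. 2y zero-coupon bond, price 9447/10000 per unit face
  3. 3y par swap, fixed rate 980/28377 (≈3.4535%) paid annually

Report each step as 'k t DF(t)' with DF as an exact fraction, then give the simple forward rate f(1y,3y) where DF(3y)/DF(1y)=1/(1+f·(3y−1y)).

1 1 991/1000
2 2 9447/10000
3 3 451/500
f(1y,3y) = ((991/1000)/(451/500) − 1)/(2) = 89/1804 ≈ 4.9335%

step 1 [1y] zero: DF = P = 991/1000 ≈ 0.991000
step 2 [2y] zero: DF = P = 9447/10000 ≈ 0.944700
step 3 [3y] swap r/1=980/28377: DF=(1 − 980/28377·(0.991000+0.944700))/(1+980/28377) = 451/500 ≈ 0.902000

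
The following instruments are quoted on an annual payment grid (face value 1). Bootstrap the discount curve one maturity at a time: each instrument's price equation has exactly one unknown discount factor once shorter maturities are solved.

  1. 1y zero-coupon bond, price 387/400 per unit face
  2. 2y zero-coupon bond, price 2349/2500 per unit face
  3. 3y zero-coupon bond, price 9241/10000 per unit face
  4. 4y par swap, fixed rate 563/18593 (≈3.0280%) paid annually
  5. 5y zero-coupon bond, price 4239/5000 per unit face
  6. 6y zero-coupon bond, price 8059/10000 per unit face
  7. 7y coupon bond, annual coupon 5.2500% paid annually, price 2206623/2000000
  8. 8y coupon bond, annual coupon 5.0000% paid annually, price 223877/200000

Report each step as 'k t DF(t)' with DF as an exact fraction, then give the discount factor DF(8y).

1 1 387/400
2 2 2349/2500
3 3 9241/10000
4 4 4437/5000
5 5 4239/5000
6 6 8059/10000
7 7 7803/10000
8 8 7731/10000
DF(8y) = 7731/10000 ≈ 0.773100

step 1 [1y] zero: DF = P = 387/400 ≈ 0.967500
step 2 [2y] zero: DF = P = 2349/2500 ≈ 0.939600
step 3 [3y] zero: DF = P = 9241/10000 ≈ 0.924100
step 4 [4y] swap r/1=563/18593: DF=(1 − 563/18593·(0.967500+0.939600+0.924100))/(1+563/18593) = 4437/5000 ≈ 0.887400
step 5 [5y] zero: DF = P = 4239/5000 ≈ 0.847800
step 6 [6y] zero: DF = P = 8059/10000 ≈ 0.805900
step 7 [7y] bond c/1=21/400: DF=(2206623/2000000 − 21/400·(0.967500+0.939600+0.924100+0.887400+0.847800+0.805900))/(1+21/400) = 7803/10000 ≈ 0.780300
step 8 [8y] bond c/1=1/20: DF=(223877/200000 − 1/20·(0.967500+0.939600+0.924100+0.887400+0.847800+0.805900+0.780300))/(1+1/20) = 7731/10000 ≈ 0.773100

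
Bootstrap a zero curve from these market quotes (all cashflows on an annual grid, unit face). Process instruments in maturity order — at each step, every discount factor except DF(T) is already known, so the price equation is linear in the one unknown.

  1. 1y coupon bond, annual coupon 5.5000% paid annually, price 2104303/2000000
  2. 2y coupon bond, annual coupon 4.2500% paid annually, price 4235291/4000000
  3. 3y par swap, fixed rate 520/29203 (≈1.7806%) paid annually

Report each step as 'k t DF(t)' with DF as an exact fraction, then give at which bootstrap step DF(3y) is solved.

1 1 9973/10000
2 2 39/40
3 3 237/250
DF(3y) is solved at step 3

step 1 [1y] bond c/1=11/200: DF=(2104303/2000000 − 11/200·(0))/(1+11/200) = 9973/10000 ≈ 0.997300
step 2 [2y] bond c/1=17/400: DF=(4235291/4000000 − 17/400·(0.997300))/(1+17/400) = 39/40 ≈ 0.975000
step 3 [3y] swap r/1=520/29203: DF=(1 − 520/29203·(0.997300+0.975000))/(1+520/29203) = 237/250 ≈ 0.948000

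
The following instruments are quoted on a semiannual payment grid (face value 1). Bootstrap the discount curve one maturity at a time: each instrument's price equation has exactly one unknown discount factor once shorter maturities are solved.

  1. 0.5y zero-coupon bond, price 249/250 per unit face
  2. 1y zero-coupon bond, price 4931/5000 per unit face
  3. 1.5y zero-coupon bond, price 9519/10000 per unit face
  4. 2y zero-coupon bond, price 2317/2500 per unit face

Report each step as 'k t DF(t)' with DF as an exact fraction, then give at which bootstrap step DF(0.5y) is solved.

step 1 [0.5y] zero: DF = P = 249/250 ≈ 0.996000
step 2 [1y] zero: DF = P = 4931/5000 ≈ 0.986200
step 3 [1.5y] zero: DF = P = 9519/10000 ≈ 0.951900
step 4 [2y] zero: DF = P = 2317/2500 ≈ 0.926800

1 1/2 249/250
2 1 4931/5000
3 3/2 9519/10000
4 2 2317/2500
DF(0.5y) is solved at step 1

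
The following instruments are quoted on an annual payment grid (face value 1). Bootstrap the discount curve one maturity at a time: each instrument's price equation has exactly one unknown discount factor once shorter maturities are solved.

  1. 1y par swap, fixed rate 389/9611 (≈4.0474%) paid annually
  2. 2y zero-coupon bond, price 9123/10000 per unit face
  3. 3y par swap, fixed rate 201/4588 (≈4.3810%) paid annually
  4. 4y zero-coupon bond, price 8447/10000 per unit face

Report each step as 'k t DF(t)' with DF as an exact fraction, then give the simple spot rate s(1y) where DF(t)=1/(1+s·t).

1 1 9611/10000
2 2 9123/10000
3 3 4397/5000
4 4 8447/10000
s(1y) = (1/(9611/10000) − 1)/(1) = 389/9611 ≈ 4.0474%

step 1 [1y] swap r/1=389/9611: DF=(1 − 389/9611·(0))/(1+389/9611) = 9611/10000 ≈ 0.961100
step 2 [2y] zero: DF = P = 9123/10000 ≈ 0.912300
step 3 [3y] swap r/1=201/4588: DF=(1 − 201/4588·(0.961100+0.912300))/(1+201/4588) = 4397/5000 ≈ 0.879400
step 4 [4y] zero: DF = P = 8447/10000 ≈ 0.844700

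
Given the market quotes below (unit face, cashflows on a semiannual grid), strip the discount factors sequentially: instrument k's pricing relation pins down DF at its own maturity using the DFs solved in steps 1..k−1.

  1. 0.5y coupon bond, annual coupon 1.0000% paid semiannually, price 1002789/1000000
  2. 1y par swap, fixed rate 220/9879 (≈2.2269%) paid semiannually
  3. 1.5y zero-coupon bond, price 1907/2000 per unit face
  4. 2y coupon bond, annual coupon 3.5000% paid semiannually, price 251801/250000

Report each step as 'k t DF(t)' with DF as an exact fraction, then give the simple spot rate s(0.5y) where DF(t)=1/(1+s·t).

1 1/2 4989/5000
2 1 489/500
3 3/2 1907/2000
4 2 1879/2000
s(0.5y) = (1/(4989/5000) − 1)/(1/2) = 22/4989 ≈ 0.4410%

step 1 [0.5y] bond c/2=1/200: DF=(1002789/1000000 − 1/200·(0))/(1+1/200) = 4989/5000 ≈ 0.997800
step 2 [1y] swap r/2=110/9879: DF=(1 − 110/9879·(0.997800))/(1+110/9879) = 489/500 ≈ 0.978000
step 3 [1.5y] zero: DF = P = 1907/2000 ≈ 0.953500
step 4 [2y] bond c/2=7/400: DF=(251801/250000 − 7/400·(0.997800+0.978000+0.953500))/(1+7/400) = 1879/2000 ≈ 0.939500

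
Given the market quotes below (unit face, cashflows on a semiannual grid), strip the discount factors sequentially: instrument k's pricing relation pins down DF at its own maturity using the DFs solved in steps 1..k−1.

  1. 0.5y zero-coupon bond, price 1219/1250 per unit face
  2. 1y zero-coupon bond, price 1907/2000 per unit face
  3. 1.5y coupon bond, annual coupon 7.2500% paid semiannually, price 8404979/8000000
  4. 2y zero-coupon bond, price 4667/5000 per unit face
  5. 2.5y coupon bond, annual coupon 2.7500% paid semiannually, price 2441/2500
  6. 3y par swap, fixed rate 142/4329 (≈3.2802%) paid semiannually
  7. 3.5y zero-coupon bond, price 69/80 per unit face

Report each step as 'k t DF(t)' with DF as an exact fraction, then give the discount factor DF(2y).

1 1/2 1219/1250
2 1 1907/2000
3 3/2 1183/1250
4 2 4667/5000
5 5/2 1823/2000
6 3 9077/10000
7 7/2 69/80
DF(2y) = 4667/5000 ≈ 0.933400

step 1 [0.5y] zero: DF = P = 1219/1250 ≈ 0.975200
step 2 [1y] zero: DF = P = 1907/2000 ≈ 0.953500
step 3 [1.5y] bond c/2=29/800: DF=(8404979/8000000 − 29/800·(0.975200+0.953500))/(1+29/800) = 1183/1250 ≈ 0.946400
step 4 [2y] zero: DF = P = 4667/5000 ≈ 0.933400
step 5 [2.5y] bond c/2=11/800: DF=(2441/2500 − 11/800·(0.975200+0.953500+0.946400+0.933400))/(1+11/800) = 1823/2000 ≈ 0.911500
step 6 [3y] swap r/2=71/4329: DF=(1 − 71/4329·(0.975200+0.953500+0.946400+0.933400+0.911500))/(1+71/4329) = 9077/10000 ≈ 0.907700
step 7 [3.5y] zero: DF = P = 69/80 ≈ 0.862500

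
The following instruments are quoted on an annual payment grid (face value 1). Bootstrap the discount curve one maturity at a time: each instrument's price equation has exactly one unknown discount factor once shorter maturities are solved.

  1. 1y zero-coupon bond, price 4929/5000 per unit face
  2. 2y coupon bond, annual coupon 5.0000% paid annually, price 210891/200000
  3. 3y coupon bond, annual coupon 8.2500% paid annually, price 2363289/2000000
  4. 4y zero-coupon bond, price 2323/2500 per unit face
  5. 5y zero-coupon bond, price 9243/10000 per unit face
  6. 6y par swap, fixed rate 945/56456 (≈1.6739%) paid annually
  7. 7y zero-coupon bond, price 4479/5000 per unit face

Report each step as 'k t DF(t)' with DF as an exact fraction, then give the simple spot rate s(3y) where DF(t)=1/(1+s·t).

1 1 4929/5000
2 2 9573/10000
3 3 1887/2000
4 4 2323/2500
5 5 9243/10000
6 6 1811/2000
7 7 4479/5000
s(3y) = (1/(1887/2000) − 1)/(3) = 113/5661 ≈ 1.9961%

step 1 [1y] zero: DF = P = 4929/5000 ≈ 0.985800
step 2 [2y] bond c/1=1/20: DF=(210891/200000 − 1/20·(0.985800))/(1+1/20) = 9573/10000 ≈ 0.957300
step 3 [3y] bond c/1=33/400: DF=(2363289/2000000 − 33/400·(0.985800+0.957300))/(1+33/400) = 1887/2000 ≈ 0.943500
step 4 [4y] zero: DF = P = 2323/2500 ≈ 0.929200
step 5 [5y] zero: DF = P = 9243/10000 ≈ 0.924300
step 6 [6y] swap r/1=945/56456: DF=(1 − 945/56456·(0.985800+0.957300+0.943500+0.929200+0.924300))/(1+945/56456) = 1811/2000 ≈ 0.905500
step 7 [7y] zero: DF = P = 4479/5000 ≈ 0.895800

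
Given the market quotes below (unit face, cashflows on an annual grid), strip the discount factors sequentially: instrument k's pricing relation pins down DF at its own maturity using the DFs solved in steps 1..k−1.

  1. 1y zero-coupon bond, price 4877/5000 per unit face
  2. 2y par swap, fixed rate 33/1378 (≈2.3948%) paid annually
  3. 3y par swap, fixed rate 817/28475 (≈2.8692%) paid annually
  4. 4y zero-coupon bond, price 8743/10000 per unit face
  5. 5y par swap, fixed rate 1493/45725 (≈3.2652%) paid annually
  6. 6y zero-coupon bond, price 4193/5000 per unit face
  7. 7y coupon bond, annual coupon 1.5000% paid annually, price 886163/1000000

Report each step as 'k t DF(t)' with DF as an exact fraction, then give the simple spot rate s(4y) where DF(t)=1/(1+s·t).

1 1 4877/5000
2 2 4769/5000
3 3 9183/10000
4 4 8743/10000
5 5 8507/10000
6 6 4193/5000
7 7 7931/10000
s(4y) = (1/(8743/10000) − 1)/(4) = 1257/34972 ≈ 3.5943%

step 1 [1y] zero: DF = P = 4877/5000 ≈ 0.975400
step 2 [2y] swap r/1=33/1378: DF=(1 − 33/1378·(0.975400))/(1+33/1378) = 4769/5000 ≈ 0.953800
step 3 [3y] swap r/1=817/28475: DF=(1 − 817/28475·(0.975400+0.953800))/(1+817/28475) = 9183/10000 ≈ 0.918300
step 4 [4y] zero: DF = P = 8743/10000 ≈ 0.874300
step 5 [5y] swap r/1=1493/45725: DF=(1 − 1493/45725·(0.975400+0.953800+0.918300+0.874300))/(1+1493/45725) = 8507/10000 ≈ 0.850700
step 6 [6y] zero: DF = P = 4193/5000 ≈ 0.838600
step 7 [7y] bond c/1=3/200: DF=(886163/1000000 − 3/200·(0.975400+0.953800+0.918300+0.874300+0.850700+0.838600))/(1+3/200) = 7931/10000 ≈ 0.793100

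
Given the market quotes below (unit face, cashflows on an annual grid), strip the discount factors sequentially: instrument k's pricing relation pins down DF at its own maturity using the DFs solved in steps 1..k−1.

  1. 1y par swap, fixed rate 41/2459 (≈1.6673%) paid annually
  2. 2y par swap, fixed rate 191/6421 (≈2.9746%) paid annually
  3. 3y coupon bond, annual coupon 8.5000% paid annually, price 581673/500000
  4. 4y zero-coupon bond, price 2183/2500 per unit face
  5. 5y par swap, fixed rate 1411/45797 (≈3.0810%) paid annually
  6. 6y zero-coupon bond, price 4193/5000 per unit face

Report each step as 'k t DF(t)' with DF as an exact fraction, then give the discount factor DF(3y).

1 1 2459/2500
2 2 9427/10000
3 3 9213/10000
4 4 2183/2500
5 5 8589/10000
6 6 4193/5000
DF(3y) = 9213/10000 ≈ 0.921300

step 1 [1y] swap r/1=41/2459: DF=(1 − 41/2459·(0))/(1+41/2459) = 2459/2500 ≈ 0.983600
step 2 [2y] swap r/1=191/6421: DF=(1 − 191/6421·(0.983600))/(1+191/6421) = 9427/10000 ≈ 0.942700
step 3 [3y] bond c/1=17/200: DF=(581673/500000 − 17/200·(0.983600+0.942700))/(1+17/200) = 9213/10000 ≈ 0.921300
step 4 [4y] zero: DF = P = 2183/2500 ≈ 0.873200
step 5 [5y] swap r/1=1411/45797: DF=(1 − 1411/45797·(0.983600+0.942700+0.921300+0.873200))/(1+1411/45797) = 8589/10000 ≈ 0.858900
step 6 [6y] zero: DF = P = 4193/5000 ≈ 0.838600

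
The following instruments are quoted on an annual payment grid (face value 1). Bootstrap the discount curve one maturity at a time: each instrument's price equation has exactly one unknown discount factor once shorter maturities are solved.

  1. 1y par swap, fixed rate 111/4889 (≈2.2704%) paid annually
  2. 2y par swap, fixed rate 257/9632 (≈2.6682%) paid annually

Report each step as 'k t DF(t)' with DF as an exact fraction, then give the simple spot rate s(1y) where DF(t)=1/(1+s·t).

1 1 4889/5000
2 2 4743/5000
s(1y) = (1/(4889/5000) − 1)/(1) = 111/4889 ≈ 2.2704%

step 1 [1y] swap r/1=111/4889: DF=(1 − 111/4889·(0))/(1+111/4889) = 4889/5000 ≈ 0.977800
step 2 [2y] swap r/1=257/9632: DF=(1 − 257/9632·(0.977800))/(1+257/9632) = 4743/5000 ≈ 0.948600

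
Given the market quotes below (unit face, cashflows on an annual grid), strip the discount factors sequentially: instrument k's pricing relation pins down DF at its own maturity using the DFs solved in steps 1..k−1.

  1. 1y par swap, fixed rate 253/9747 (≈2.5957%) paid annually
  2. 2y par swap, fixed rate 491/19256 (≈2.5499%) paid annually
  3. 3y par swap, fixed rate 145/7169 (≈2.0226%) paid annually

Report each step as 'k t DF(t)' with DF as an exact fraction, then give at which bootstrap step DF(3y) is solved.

1 1 9747/10000
2 2 9509/10000
3 3 471/500
DF(3y) is solved at step 3

step 1 [1y] swap r/1=253/9747: DF=(1 − 253/9747·(0))/(1+253/9747) = 9747/10000 ≈ 0.974700
step 2 [2y] swap r/1=491/19256: DF=(1 − 491/19256·(0.974700))/(1+491/19256) = 9509/10000 ≈ 0.950900
step 3 [3y] swap r/1=145/7169: DF=(1 − 145/7169·(0.974700+0.950900))/(1+145/7169) = 471/500 ≈ 0.942000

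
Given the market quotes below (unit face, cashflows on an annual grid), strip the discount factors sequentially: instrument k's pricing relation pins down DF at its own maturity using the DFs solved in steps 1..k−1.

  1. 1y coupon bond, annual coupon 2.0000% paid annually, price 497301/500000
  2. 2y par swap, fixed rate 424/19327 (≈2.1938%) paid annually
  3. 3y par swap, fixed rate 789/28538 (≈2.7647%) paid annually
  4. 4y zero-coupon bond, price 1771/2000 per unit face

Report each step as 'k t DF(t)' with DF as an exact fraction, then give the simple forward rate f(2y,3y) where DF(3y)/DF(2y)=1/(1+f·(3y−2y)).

1 1 9751/10000
2 2 1197/1250
3 3 9211/10000
4 4 1771/2000
f(2y,3y) = ((1197/1250)/(9211/10000) − 1)/(1) = 365/9211 ≈ 3.9627%

step 1 [1y] bond c/1=1/50: DF=(497301/500000 − 1/50·(0))/(1+1/50) = 9751/10000 ≈ 0.975100
step 2 [2y] swap r/1=424/19327: DF=(1 − 424/19327·(0.975100))/(1+424/19327) = 1197/1250 ≈ 0.957600
step 3 [3y] swap r/1=789/28538: DF=(1 − 789/28538·(0.975100+0.957600))/(1+789/28538) = 9211/10000 ≈ 0.921100
step 4 [4y] zero: DF = P = 1771/2000 ≈ 0.885500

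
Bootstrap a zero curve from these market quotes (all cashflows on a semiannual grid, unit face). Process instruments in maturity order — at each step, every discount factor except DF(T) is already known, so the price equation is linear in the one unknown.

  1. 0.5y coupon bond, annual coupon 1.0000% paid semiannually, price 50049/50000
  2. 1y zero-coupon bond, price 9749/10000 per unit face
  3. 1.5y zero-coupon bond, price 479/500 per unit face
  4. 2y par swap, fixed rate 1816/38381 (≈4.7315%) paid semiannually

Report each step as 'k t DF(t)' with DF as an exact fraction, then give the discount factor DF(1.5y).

step 1 [0.5y] bond c/2=1/200: DF=(50049/50000 − 1/200·(0))/(1+1/200) = 249/250 ≈ 0.996000
step 2 [1y] zero: DF = P = 9749/10000 ≈ 0.974900
step 3 [1.5y] zero: DF = P = 479/500 ≈ 0.958000
step 4 [2y] swap r/2=908/38381: DF=(1 − 908/38381·(0.996000+0.974900+0.958000))/(1+908/38381) = 2273/2500 ≈ 0.909200

1 1/2 249/250
2 1 9749/10000
3 3/2 479/500
4 2 2273/2500
DF(1.5y) = 479/500 ≈ 0.958000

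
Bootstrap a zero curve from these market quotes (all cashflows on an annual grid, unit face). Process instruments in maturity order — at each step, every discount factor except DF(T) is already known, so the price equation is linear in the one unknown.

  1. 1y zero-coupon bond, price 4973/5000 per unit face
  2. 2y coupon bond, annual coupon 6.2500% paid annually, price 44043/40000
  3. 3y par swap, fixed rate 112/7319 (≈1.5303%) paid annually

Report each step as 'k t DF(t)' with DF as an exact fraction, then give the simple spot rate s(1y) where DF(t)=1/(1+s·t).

step 1 [1y] zero: DF = P = 4973/5000 ≈ 0.994600
step 2 [2y] bond c/1=1/16: DF=(44043/40000 − 1/16·(0.994600))/(1+1/16) = 4889/5000 ≈ 0.977800
step 3 [3y] swap r/1=112/7319: DF=(1 − 112/7319·(0.994600+0.977800))/(1+112/7319) = 597/625 ≈ 0.955200

1 1 4973/5000
2 2 4889/5000
3 3 597/625
s(1y) = (1/(4973/5000) − 1)/(1) = 27/4973 ≈ 0.5429%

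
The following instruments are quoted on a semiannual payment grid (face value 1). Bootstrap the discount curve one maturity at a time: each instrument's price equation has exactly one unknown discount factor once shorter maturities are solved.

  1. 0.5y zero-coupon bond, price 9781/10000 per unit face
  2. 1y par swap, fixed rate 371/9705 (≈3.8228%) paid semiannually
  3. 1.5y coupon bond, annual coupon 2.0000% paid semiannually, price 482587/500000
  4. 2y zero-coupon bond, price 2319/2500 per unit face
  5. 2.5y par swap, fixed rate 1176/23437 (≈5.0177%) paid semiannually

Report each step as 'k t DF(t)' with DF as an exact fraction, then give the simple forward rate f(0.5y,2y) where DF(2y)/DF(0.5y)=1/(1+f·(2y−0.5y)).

1 1/2 9781/10000
2 1 9629/10000
3 3/2 2341/2500
4 2 2319/2500
5 5/2 1103/1250
f(0.5y,2y) = ((9781/10000)/(2319/2500) − 1)/(3/2) = 505/13914 ≈ 3.6294%

step 1 [0.5y] zero: DF = P = 9781/10000 ≈ 0.978100
step 2 [1y] swap r/2=371/19410: DF=(1 − 371/19410·(0.978100))/(1+371/19410) = 9629/10000 ≈ 0.962900
step 3 [1.5y] bond c/2=1/100: DF=(482587/500000 − 1/100·(0.978100+0.962900))/(1+1/100) = 2341/2500 ≈ 0.936400
step 4 [2y] zero: DF = P = 2319/2500 ≈ 0.927600
step 5 [2.5y] swap r/2=588/23437: DF=(1 − 588/23437·(0.978100+0.962900+0.936400+0.927600))/(1+588/23437) = 1103/1250 ≈ 0.882400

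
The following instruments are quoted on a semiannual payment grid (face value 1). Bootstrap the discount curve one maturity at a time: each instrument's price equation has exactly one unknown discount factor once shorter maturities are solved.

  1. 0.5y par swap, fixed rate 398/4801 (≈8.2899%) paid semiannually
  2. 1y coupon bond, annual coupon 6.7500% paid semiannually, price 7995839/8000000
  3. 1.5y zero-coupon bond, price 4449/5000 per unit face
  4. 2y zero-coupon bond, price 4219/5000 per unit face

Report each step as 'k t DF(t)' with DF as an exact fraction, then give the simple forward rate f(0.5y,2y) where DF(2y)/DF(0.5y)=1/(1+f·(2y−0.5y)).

1 1/2 4801/5000
2 1 1871/2000
3 3/2 4449/5000
4 2 4219/5000
f(0.5y,2y) = ((4801/5000)/(4219/5000) − 1)/(3/2) = 388/4219 ≈ 9.1965%

step 1 [0.5y] swap r/2=199/4801: DF=(1 − 199/4801·(0))/(1+199/4801) = 4801/5000 ≈ 0.960200
step 2 [1y] bond c/2=27/800: DF=(7995839/8000000 − 27/800·(0.960200))/(1+27/800) = 1871/2000 ≈ 0.935500
step 3 [1.5y] zero: DF = P = 4449/5000 ≈ 0.889800
step 4 [2y] zero: DF = P = 4219/5000 ≈ 0.843800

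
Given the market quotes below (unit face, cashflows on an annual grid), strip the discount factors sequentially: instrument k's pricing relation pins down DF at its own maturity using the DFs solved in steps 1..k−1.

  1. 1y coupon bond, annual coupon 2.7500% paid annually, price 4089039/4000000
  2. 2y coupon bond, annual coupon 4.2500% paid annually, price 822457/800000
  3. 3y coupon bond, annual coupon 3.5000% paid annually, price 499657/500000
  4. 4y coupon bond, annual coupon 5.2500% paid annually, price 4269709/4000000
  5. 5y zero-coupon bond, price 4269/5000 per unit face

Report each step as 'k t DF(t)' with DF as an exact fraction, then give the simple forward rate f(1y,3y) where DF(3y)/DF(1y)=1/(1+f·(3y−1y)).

1 1 9949/10000
2 2 591/625
3 3 8999/10000
4 4 349/400
5 5 4269/5000
f(1y,3y) = ((9949/10000)/(8999/10000) − 1)/(2) = 475/8999 ≈ 5.2784%

step 1 [1y] bond c/1=11/400: DF=(4089039/4000000 − 11/400·(0))/(1+11/400) = 9949/10000 ≈ 0.994900
step 2 [2y] bond c/1=17/400: DF=(822457/800000 − 17/400·(0.994900))/(1+17/400) = 591/625 ≈ 0.945600
step 3 [3y] bond c/1=7/200: DF=(499657/500000 − 7/200·(0.994900+0.945600))/(1+7/200) = 8999/10000 ≈ 0.899900
step 4 [4y] bond c/1=21/400: DF=(4269709/4000000 − 21/400·(0.994900+0.945600+0.899900))/(1+21/400) = 349/400 ≈ 0.872500
step 5 [5y] zero: DF = P = 4269/5000 ≈ 0.853800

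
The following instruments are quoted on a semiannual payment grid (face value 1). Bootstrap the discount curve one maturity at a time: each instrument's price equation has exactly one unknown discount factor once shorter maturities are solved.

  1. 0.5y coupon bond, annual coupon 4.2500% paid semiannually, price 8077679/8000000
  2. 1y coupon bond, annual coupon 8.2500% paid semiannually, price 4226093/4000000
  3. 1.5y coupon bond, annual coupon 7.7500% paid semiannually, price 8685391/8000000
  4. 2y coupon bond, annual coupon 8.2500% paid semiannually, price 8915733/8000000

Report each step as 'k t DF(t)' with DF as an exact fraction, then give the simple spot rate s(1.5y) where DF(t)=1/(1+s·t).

1 1/2 9887/10000
2 1 1951/2000
3 3/2 9719/10000
4 2 477/500
s(1.5y) = (1/(9719/10000) − 1)/(3/2) = 562/29157 ≈ 1.9275%

step 1 [0.5y] bond c/2=17/800: DF=(8077679/8000000 − 17/800·(0))/(1+17/800) = 9887/10000 ≈ 0.988700
step 2 [1y] bond c/2=33/800: DF=(4226093/4000000 − 33/800·(0.988700))/(1+33/800) = 1951/2000 ≈ 0.975500
step 3 [1.5y] bond c/2=31/800: DF=(8685391/8000000 − 31/800·(0.988700+0.975500))/(1+31/800) = 9719/10000 ≈ 0.971900
step 4 [2y] bond c/2=33/800: DF=(8915733/8000000 − 33/800·(0.988700+0.975500+0.971900))/(1+33/800) = 477/500 ≈ 0.954000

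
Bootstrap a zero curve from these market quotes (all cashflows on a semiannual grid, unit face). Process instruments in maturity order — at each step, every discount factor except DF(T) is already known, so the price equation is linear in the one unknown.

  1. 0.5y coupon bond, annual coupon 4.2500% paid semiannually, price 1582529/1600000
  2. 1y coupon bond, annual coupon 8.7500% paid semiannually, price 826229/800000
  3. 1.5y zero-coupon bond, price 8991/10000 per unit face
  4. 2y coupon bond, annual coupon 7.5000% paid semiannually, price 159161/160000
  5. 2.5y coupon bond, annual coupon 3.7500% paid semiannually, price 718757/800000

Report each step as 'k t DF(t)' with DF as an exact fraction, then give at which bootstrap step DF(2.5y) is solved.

step 1 [0.5y] bond c/2=17/800: DF=(1582529/1600000 − 17/800·(0))/(1+17/800) = 1937/2000 ≈ 0.968500
step 2 [1y] bond c/2=7/160: DF=(826229/800000 − 7/160·(0.968500))/(1+7/160) = 9489/10000 ≈ 0.948900
step 3 [1.5y] zero: DF = P = 8991/10000 ≈ 0.899100
step 4 [2y] bond c/2=3/80: DF=(159161/160000 − 3/80·(0.968500+0.948900+0.899100))/(1+3/80) = 857/1000 ≈ 0.857000
step 5 [2.5y] bond c/2=3/160: DF=(718757/800000 − 3/160·(0.968500+0.948900+0.899100+0.857000))/(1+3/160) = 8143/10000 ≈ 0.814300

1 1/2 1937/2000
2 1 9489/10000
3 3/2 8991/10000
4 2 857/1000
5 5/2 8143/10000
DF(2.5y) is solved at step 5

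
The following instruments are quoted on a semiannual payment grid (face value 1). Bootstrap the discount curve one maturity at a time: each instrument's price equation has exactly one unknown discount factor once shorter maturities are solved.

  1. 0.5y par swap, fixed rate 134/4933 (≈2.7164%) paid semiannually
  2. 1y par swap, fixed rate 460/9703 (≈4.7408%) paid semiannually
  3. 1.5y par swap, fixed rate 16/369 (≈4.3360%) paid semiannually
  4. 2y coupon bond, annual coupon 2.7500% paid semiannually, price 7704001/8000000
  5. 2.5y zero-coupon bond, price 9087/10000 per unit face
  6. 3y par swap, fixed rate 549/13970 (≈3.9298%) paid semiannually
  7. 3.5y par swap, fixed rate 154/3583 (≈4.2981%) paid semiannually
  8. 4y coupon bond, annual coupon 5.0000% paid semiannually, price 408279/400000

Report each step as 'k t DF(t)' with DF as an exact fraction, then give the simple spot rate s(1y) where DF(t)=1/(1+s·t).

step 1 [0.5y] swap r/2=67/4933: DF=(1 − 67/4933·(0))/(1+67/4933) = 4933/5000 ≈ 0.986600
step 2 [1y] swap r/2=230/9703: DF=(1 − 230/9703·(0.986600))/(1+230/9703) = 477/500 ≈ 0.954000
step 3 [1.5y] swap r/2=8/369: DF=(1 − 8/369·(0.986600+0.954000))/(1+8/369) = 586/625 ≈ 0.937600
step 4 [2y] bond c/2=11/800: DF=(7704001/8000000 − 11/800·(0.986600+0.954000+0.937600))/(1+11/800) = 9109/10000 ≈ 0.910900
step 5 [2.5y] zero: DF = P = 9087/10000 ≈ 0.908700
step 6 [3y] swap r/2=549/27940: DF=(1 − 549/27940·(0.986600+0.954000+0.937600+0.910900+0.908700))/(1+549/27940) = 4451/5000 ≈ 0.890200
step 7 [3.5y] swap r/2=77/3583: DF=(1 − 77/3583·(0.986600+0.954000+0.937600+0.910900+0.908700+0.890200))/(1+77/3583) = 4307/5000 ≈ 0.861400
step 8 [4y] bond c/2=1/40: DF=(408279/400000 − 1/40·(0.986600+0.954000+0.937600+0.910900+0.908700+0.890200+0.861400))/(1+1/40) = 1677/2000 ≈ 0.838500

1 1/2 4933/5000
2 1 477/500
3 3/2 586/625
4 2 9109/10000
5 5/2 9087/10000
6 3 4451/5000
7 7/2 4307/5000
8 4 1677/2000
s(1y) = (1/(477/500) − 1)/(1) = 23/477 ≈ 4.8218%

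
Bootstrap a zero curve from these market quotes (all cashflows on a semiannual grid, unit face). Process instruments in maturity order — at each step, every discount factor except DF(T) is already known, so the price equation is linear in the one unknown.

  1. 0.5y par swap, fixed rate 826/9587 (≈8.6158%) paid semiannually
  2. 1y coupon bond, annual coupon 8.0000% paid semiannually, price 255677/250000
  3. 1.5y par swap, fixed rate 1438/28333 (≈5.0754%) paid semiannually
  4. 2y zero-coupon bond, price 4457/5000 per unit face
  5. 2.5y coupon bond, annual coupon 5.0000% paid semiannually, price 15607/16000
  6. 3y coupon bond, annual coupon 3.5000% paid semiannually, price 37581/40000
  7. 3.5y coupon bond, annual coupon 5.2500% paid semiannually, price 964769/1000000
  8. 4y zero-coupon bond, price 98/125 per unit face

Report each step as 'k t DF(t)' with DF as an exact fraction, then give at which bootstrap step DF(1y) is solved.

1 1/2 9587/10000
2 1 1893/2000
3 3/2 9281/10000
4 2 4457/5000
5 5/2 538/625
6 3 1689/2000
7 7/2 2003/2500
8 4 98/125
DF(1y) is solved at step 2

step 1 [0.5y] swap r/2=413/9587: DF=(1 − 413/9587·(0))/(1+413/9587) = 9587/10000 ≈ 0.958700
step 2 [1y] bond c/2=1/25: DF=(255677/250000 − 1/25·(0.958700))/(1+1/25) = 1893/2000 ≈ 0.946500
step 3 [1.5y] swap r/2=719/28333: DF=(1 − 719/28333·(0.958700+0.946500))/(1+719/28333) = 9281/10000 ≈ 0.928100
step 4 [2y] zero: DF = P = 4457/5000 ≈ 0.891400
step 5 [2.5y] bond c/2=1/40: DF=(15607/16000 − 1/40·(0.958700+0.946500+0.928100+0.891400))/(1+1/40) = 538/625 ≈ 0.860800
step 6 [3y] bond c/2=7/400: DF=(37581/40000 − 7/400·(0.958700+0.946500+0.928100+0.891400+0.860800))/(1+7/400) = 1689/2000 ≈ 0.844500
step 7 [3.5y] bond c/2=21/800: DF=(964769/1000000 − 21/800·(0.958700+0.946500+0.928100+0.891400+0.860800+0.844500))/(1+21/800) = 2003/2500 ≈ 0.801200
step 8 [4y] zero: DF = P = 98/125 ≈ 0.784000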